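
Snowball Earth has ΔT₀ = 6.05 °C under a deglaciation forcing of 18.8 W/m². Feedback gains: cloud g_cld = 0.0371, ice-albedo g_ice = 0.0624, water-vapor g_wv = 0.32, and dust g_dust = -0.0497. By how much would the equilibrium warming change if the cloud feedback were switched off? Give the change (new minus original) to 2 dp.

-0.53 °C

Original: g = 0.3698, ΔT = 6.05/(1−0.3698) = 9.6001 °C.
Without cloud: g' = 0.3327, ΔT' = 6.05/(1−0.3327) = 9.0664 °C.
Change = 9.0664 − 9.6001 = -0.53 °C.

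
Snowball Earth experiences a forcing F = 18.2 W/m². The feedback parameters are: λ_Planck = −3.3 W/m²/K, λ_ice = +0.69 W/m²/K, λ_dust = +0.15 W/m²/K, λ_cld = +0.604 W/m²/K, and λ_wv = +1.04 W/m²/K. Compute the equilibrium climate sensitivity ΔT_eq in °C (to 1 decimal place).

22.3 °C

Net feedback parameter λ = (−3.3) + (+0.69) + (+0.15) + (+0.604) + (+1.04) = -0.816 W/m²/K.
ΔT = −F/λ = −18.2/(-0.816) = 22.3 °C.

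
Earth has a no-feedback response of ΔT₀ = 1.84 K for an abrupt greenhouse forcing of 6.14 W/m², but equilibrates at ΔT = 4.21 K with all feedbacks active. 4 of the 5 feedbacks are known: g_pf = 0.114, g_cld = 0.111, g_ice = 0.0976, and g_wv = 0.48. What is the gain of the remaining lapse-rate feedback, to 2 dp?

Amplification A = ΔT/ΔT₀ = 4.21/1.84 = 2.288.
Total gain g = 1 − 1/A = 1 − 1/2.288 = 0.5629.
Known gains sum to 0.114 + 0.111 + 0.0976 + 0.48 = 0.8026.
g_lr = 0.5629 − 0.8026 = -0.24.

-0.24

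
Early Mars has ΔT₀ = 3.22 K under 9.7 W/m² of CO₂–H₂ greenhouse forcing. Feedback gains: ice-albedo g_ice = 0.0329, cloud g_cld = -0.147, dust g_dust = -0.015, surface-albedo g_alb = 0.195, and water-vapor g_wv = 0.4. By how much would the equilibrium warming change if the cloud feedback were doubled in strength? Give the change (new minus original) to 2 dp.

-1.30 K

Original: g = 0.4659, ΔT = 3.22/(1−0.4659) = 6.0288 K.
With doubled cloud: g' = 0.3189, ΔT' = 3.22/(1−0.3189) = 4.7276 K.
Change = 4.7276 − 6.0288 = -1.30 K.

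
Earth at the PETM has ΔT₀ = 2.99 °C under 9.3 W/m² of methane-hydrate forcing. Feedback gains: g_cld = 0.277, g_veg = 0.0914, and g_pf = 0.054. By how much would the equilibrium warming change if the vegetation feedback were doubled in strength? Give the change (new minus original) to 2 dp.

Original: g = 0.4224, ΔT = 2.99/(1−0.4224) = 5.1766 °C.
With doubled vegetation: g' = 0.5138, ΔT' = 2.99/(1−0.5138) = 6.1497 °C.
Change = 6.1497 − 5.1766 = 0.97 °C.

0.97 °C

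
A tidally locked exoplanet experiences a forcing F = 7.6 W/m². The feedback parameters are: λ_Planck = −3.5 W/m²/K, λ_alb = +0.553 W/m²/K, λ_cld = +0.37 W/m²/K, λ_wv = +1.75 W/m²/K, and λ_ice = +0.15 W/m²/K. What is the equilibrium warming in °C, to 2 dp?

Net feedback parameter λ = (−3.5) + (+0.553) + (+0.37) + (+1.75) + (+0.15) = -0.677 W/m²/K.
ΔT = −F/λ = −7.6/(-0.677) = 11.23 °C.

11.23 °C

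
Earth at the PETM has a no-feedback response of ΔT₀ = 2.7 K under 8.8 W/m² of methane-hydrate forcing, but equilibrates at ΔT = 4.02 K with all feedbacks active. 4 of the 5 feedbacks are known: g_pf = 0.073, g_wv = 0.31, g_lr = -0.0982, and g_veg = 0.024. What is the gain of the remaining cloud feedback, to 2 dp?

Amplification A = ΔT/ΔT₀ = 4.02/2.7 = 1.489.
Total gain g = 1 − 1/A = 1 − 1/1.489 = 0.3284.
Known gains sum to 0.073 + 0.31 − 0.0982 + 0.024 = 0.3088.
g_cld = 0.3284 − 0.3088 = 0.02.

0.02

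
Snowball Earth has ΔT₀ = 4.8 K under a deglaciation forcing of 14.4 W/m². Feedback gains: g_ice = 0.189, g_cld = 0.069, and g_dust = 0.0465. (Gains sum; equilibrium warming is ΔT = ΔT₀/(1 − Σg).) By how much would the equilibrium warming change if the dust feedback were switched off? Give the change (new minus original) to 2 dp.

-0.43 K

Original: g = 0.3045, ΔT = 4.8/(1−0.3045) = 6.9015 K.
Without dust: g' = 0.258, ΔT' = 4.8/(1−0.258) = 6.4690 K.
Change = 6.4690 − 6.9015 = -0.43 K.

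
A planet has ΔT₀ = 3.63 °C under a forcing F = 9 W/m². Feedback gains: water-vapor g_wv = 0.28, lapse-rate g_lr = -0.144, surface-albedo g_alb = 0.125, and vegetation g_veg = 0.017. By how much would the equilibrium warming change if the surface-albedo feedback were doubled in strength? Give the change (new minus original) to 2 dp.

1.05 °C

Original: g = 0.278, ΔT = 3.63/(1−0.278) = 5.0277 °C.
With doubled surface-albedo: g' = 0.403, ΔT' = 3.63/(1−0.403) = 6.0804 °C.
Change = 6.0804 − 5.0277 = 1.05 °C.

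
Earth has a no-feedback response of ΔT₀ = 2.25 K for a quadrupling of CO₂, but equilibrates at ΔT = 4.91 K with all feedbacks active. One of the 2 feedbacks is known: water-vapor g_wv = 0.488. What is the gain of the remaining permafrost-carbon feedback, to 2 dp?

0.05

Amplification A = ΔT/ΔT₀ = 4.91/2.25 = 2.182.
Total gain g = 1 − 1/A = 1 − 1/2.182 = 0.5417.
The known gain is 0.488.
g_pf = 0.5417 − 0.488 = 0.05.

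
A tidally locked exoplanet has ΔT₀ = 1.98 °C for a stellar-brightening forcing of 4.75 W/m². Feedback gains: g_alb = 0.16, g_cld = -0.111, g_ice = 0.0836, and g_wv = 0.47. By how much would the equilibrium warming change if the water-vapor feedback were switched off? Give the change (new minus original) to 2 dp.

-2.70 °C

Original: g = 0.6026, ΔT = 1.98/(1−0.6026) = 4.9824 °C.
Without water-vapor: g' = 0.1326, ΔT' = 1.98/(1−0.1326) = 2.2827 °C.
Change = 2.2827 − 4.9824 = -2.70 °C.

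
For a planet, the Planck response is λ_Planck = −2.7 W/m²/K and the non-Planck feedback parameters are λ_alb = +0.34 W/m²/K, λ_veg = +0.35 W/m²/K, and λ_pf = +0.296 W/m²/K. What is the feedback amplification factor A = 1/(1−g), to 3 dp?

1.575

Convert to gains: g_alb = 0.34/2.7 = 0.1259; g_veg = 0.35/2.7 = 0.1296; g_pf = 0.296/2.7 = 0.1096.
Total gain g = 0.3651.
A = 1/(1 − 0.3651) = 1.575.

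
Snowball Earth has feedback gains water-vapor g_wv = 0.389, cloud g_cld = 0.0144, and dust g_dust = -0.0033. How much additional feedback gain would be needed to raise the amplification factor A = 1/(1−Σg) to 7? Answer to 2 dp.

Current total gain = 0.4001.
Target gain for A = 7: g* = 1 − 1/7 = 0.8571.
Additional gain needed = 0.8571 − 0.4001 = 0.46.

0.46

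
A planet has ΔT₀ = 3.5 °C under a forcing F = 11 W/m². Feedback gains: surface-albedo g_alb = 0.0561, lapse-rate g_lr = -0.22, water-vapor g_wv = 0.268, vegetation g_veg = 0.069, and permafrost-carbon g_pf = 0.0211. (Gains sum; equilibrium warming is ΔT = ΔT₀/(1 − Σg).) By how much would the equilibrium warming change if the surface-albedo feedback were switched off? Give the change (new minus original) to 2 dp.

Original: g = 0.1942, ΔT = 3.5/(1−0.1942) = 4.3435 °C.
Without surface-albedo: g' = 0.1381, ΔT' = 3.5/(1−0.1381) = 4.0608 °C.
Change = 4.0608 − 4.3435 = -0.28 °C.

-0.28 °C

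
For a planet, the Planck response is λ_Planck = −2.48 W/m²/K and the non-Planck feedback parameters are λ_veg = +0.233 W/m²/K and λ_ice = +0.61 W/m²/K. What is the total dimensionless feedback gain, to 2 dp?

Convert to gains: g_veg = 0.233/2.48 = 0.09395; g_ice = 0.61/2.48 = 0.246.
Total gain g = 0.33995.

0.34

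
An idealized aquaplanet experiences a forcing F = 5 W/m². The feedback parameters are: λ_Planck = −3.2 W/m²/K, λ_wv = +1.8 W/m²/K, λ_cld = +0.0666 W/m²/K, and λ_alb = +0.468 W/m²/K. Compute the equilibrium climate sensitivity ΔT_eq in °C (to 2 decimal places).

Net feedback parameter λ = (−3.2) + (+1.8) + (+0.0666) + (+0.468) = -0.8654 W/m²/K.
ΔT = −F/λ = −5/(-0.8654) = 5.78 °C.

5.78 °C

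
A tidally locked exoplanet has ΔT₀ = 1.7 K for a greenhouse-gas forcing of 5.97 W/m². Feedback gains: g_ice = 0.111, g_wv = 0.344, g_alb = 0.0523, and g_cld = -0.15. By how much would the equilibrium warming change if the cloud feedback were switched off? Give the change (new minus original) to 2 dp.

Original: g = 0.3573, ΔT = 1.7/(1−0.3573) = 2.6451 K.
Without cloud: g' = 0.5073, ΔT' = 1.7/(1−0.5073) = 3.4504 K.
Change = 3.4504 − 2.6451 = 0.81 K.

0.81 K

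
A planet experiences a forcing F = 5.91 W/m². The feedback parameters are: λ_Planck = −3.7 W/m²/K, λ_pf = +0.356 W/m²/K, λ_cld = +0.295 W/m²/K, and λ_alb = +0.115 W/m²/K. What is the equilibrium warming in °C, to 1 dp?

2.0 °C

Net feedback parameter λ = (−3.7) + (+0.356) + (+0.295) + (+0.115) = -2.934 W/m²/K.
ΔT = −F/λ = −5.91/(-2.934) = 2.0 °C.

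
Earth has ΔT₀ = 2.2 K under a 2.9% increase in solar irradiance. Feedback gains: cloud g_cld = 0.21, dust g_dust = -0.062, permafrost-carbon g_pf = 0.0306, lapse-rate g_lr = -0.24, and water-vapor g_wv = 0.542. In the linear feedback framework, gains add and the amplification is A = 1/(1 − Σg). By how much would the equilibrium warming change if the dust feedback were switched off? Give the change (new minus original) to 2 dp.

Original: g = 0.4806, ΔT = 2.2/(1−0.4806) = 4.2357 K.
Without dust: g' = 0.5426, ΔT' = 2.2/(1−0.5426) = 4.8098 K.
Change = 4.8098 − 4.2357 = 0.57 K.

0.57 K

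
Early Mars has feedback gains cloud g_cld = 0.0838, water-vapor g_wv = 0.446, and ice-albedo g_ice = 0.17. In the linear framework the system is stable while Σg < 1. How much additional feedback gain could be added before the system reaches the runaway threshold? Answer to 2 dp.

Current total gain = 0.0838 + 0.446 + 0.17 = 0.6998.
Margin to runaway = 1 − 0.6998 = 0.30.

0.30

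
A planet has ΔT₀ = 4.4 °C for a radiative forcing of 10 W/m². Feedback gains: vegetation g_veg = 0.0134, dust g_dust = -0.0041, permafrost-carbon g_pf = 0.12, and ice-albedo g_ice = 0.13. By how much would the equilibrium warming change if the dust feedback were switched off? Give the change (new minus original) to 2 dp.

0.03 °C

Original: g = 0.2593, ΔT = 4.4/(1−0.2593) = 5.9403 °C.
Without dust: g' = 0.2634, ΔT' = 4.4/(1−0.2634) = 5.9734 °C.
Change = 5.9734 − 5.9403 = 0.03 °C.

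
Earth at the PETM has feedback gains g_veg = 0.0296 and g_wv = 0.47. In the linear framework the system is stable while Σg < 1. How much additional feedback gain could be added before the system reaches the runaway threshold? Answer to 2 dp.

0.50

Current total gain = 0.0296 + 0.47 = 0.4996.
Margin to runaway = 1 − 0.4996 = 0.50.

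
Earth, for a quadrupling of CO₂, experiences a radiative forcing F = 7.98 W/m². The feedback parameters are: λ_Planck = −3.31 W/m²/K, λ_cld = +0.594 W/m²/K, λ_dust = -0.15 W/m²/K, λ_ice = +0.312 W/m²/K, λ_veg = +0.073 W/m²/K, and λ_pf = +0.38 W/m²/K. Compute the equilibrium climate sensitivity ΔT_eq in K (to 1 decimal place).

Net feedback parameter λ = (−3.31) + (+0.594) + (-0.15) + (+0.312) + (+0.073) + (+0.38) = -2.101 W/m²/K.
ΔT = −F/λ = −7.98/(-2.101) = 3.8 K.

3.8 K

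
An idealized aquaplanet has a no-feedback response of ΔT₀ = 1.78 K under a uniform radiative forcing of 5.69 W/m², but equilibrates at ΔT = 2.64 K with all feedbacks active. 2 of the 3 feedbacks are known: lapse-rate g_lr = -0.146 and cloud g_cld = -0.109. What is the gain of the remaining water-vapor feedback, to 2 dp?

0.58

Amplification A = ΔT/ΔT₀ = 2.64/1.78 = 1.483.
Total gain g = 1 − 1/A = 1 − 1/1.483 = 0.3257.
Known gains sum to -0.146 − 0.109 = -0.255.
g_wv = 0.3257 + 0.255 = 0.58.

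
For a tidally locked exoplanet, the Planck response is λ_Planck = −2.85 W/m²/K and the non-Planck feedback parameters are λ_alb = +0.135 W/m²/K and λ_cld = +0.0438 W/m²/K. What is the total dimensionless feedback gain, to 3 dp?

Convert to gains: g_alb = 0.135/2.85 = 0.04737; g_cld = 0.0438/2.85 = 0.01537.
Total gain g = 0.06274.

0.063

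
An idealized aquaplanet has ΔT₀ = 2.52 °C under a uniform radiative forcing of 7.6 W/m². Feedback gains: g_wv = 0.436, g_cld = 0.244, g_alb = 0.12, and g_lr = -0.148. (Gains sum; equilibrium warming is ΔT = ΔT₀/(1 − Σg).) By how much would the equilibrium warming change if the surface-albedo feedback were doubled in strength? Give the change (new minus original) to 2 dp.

Original: g = 0.652, ΔT = 2.52/(1−0.652) = 7.2414 °C.
With doubled surface-albedo: g' = 0.772, ΔT' = 2.52/(1−0.772) = 11.0526 °C.
Change = 11.0526 − 7.2414 = 3.81 °C.

3.81 °C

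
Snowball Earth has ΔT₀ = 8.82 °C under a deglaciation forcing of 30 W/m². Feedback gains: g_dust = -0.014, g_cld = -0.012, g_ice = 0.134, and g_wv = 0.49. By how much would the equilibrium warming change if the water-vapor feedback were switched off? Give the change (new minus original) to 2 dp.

-12.05 °C

Original: g = 0.598, ΔT = 8.82/(1−0.598) = 21.9403 °C.
Without water-vapor: g' = 0.108, ΔT' = 8.82/(1−0.108) = 9.8879 °C.
Change = 9.8879 − 21.9403 = -12.05 °C.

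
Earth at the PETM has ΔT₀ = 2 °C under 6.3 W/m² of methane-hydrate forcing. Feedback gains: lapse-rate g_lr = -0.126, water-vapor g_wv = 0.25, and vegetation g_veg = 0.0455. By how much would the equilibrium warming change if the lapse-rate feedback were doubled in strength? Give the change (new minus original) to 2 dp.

-0.32 °C

Original: g = 0.1695, ΔT = 2/(1−0.1695) = 2.4082 °C.
With doubled lapse-rate: g' = 0.0435, ΔT' = 2/(1−0.0435) = 2.0910 °C.
Change = 2.0910 − 2.4082 = -0.32 °C.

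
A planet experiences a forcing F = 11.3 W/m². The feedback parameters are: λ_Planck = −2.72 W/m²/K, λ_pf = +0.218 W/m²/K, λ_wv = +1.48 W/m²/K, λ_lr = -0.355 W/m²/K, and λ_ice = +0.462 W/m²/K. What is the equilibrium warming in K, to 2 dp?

12.35 K

Net feedback parameter λ = (−2.72) + (+0.218) + (+1.48) + (-0.355) + (+0.462) = -0.915 W/m²/K.
ΔT = −F/λ = −11.3/(-0.915) = 12.35 K.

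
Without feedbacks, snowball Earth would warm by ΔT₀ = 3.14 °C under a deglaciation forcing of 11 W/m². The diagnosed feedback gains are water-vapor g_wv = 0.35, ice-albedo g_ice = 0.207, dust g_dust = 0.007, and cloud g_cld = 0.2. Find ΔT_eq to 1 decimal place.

Total gain g = 0.35 + 0.207 + 0.007 + 0.2 = 0.764.
Amplification A = 1/(1 − 0.764) = 4.237.
ΔT = 3.14 × 4.237 = 13.3 °C.

13.3 °C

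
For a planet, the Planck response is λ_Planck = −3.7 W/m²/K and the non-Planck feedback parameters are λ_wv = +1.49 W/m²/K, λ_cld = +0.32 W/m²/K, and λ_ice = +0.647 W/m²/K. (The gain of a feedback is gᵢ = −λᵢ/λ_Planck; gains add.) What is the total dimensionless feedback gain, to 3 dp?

0.664

Convert to gains: g_wv = 1.49/3.7 = 0.4027; g_cld = 0.32/3.7 = 0.08649; g_ice = 0.647/3.7 = 0.1749.
Total gain g = 0.66409.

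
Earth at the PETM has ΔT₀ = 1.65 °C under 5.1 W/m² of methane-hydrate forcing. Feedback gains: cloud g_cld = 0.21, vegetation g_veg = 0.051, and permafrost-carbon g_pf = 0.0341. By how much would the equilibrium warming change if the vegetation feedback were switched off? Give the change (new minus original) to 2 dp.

Original: g = 0.2951, ΔT = 1.65/(1−0.2951) = 2.3408 °C.
Without vegetation: g' = 0.2441, ΔT' = 1.65/(1−0.2441) = 2.1828 °C.
Change = 2.1828 − 2.3408 = -0.16 °C.

-0.16 °C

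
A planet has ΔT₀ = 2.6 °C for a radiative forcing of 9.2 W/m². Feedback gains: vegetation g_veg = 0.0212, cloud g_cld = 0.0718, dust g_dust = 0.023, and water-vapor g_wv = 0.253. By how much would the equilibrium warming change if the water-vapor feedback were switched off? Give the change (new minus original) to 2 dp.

Original: g = 0.369, ΔT = 2.6/(1−0.369) = 4.1204 °C.
Without water-vapor: g' = 0.116, ΔT' = 2.6/(1−0.116) = 2.9412 °C.
Change = 2.9412 − 4.1204 = -1.18 °C.

-1.18 °C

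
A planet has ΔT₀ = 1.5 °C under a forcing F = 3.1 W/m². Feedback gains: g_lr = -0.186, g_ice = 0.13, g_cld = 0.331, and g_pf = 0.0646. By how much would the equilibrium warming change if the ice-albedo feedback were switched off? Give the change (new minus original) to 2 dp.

Original: g = 0.3396, ΔT = 1.5/(1−0.3396) = 2.2714 °C.
Without ice-albedo: g' = 0.2096, ΔT' = 1.5/(1−0.2096) = 1.8978 °C.
Change = 1.8978 − 2.2714 = -0.37 °C.

-0.37 °C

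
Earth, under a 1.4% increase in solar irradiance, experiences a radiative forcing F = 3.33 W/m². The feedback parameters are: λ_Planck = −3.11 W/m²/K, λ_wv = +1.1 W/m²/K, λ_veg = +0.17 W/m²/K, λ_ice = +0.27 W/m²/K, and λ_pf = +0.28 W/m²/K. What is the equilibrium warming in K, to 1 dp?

2.6 K

Net feedback parameter λ = (−3.11) + (+1.1) + (+0.17) + (+0.27) + (+0.28) = -1.29 W/m²/K.
ΔT = −F/λ = −3.33/(-1.29) = 2.6 K.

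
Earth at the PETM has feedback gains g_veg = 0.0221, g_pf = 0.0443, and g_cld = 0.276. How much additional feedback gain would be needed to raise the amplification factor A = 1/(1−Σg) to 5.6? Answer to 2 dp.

0.48

Current total gain = 0.3424.
Target gain for A = 5.6: g* = 1 − 1/5.6 = 0.8214.
Additional gain needed = 0.8214 − 0.3424 = 0.48.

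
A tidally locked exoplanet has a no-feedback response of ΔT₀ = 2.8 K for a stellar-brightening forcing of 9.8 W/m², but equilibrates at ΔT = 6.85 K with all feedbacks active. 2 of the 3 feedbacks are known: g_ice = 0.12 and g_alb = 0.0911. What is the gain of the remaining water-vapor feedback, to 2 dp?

Amplification A = ΔT/ΔT₀ = 6.85/2.8 = 2.446.
Total gain g = 1 − 1/A = 1 − 1/2.446 = 0.5912.
Known gains sum to 0.12 + 0.0911 = 0.2111.
g_wv = 0.5912 − 0.2111 = 0.38.

0.38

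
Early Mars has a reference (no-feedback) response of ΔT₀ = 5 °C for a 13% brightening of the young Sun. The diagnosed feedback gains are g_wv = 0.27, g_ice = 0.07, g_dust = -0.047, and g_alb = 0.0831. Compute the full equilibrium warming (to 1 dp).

Total gain g = 0.27 + 0.07 − 0.047 + 0.0831 = 0.3761.
Amplification A = 1/(1 − 0.3761) = 1.603.
ΔT = 5 × 1.603 = 8.0 °C.

8.0 °C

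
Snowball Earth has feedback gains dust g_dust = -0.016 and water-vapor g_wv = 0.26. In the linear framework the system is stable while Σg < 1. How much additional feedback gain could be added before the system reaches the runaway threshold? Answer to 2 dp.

0.76

Current total gain = -0.016 + 0.26 = 0.244.
Margin to runaway = 1 − 0.244 = 0.76.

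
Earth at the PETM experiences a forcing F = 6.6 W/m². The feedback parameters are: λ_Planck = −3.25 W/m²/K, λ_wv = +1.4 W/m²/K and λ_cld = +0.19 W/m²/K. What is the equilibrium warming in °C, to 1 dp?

Net feedback parameter λ = (−3.25) + (+1.4) + (+0.19) = -1.66 W/m²/K.
ΔT = −F/λ = −6.6/(-1.66) = 4.0 °C.

4.0 °C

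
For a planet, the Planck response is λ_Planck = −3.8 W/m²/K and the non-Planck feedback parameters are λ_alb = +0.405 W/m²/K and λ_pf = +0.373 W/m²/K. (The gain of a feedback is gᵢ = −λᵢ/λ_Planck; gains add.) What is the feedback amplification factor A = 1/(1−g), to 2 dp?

1.26

Convert to gains: g_alb = 0.405/3.8 = 0.1066; g_pf = 0.373/3.8 = 0.09816.
Total gain g = 0.20476.
A = 1/(1 − 0.20476) = 1.26.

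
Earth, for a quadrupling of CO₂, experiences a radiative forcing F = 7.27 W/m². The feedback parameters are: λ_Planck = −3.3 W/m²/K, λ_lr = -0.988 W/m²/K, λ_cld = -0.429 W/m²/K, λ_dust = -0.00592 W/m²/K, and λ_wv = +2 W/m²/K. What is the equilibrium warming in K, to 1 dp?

Net feedback parameter λ = (−3.3) + (-0.988) + (-0.429) + (-0.00592) + (+2) = -2.72292 W/m²/K.
ΔT = −F/λ = −7.27/(-2.72292) = 2.7 K.

2.7 K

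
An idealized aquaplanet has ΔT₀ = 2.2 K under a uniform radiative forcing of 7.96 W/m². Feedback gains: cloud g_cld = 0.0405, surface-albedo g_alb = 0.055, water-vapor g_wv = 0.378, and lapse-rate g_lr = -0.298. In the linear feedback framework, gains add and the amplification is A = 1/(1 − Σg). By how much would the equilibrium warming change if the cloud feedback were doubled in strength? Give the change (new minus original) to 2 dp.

Original: g = 0.1755, ΔT = 2.2/(1−0.1755) = 2.6683 K.
With doubled cloud: g' = 0.216, ΔT' = 2.2/(1−0.216) = 2.8061 K.
Change = 2.8061 − 2.6683 = 0.14 K.

0.14 K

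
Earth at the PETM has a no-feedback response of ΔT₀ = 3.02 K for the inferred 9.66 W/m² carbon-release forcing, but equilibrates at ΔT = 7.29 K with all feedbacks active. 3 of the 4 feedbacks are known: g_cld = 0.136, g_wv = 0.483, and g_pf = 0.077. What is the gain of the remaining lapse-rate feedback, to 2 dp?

Amplification A = ΔT/ΔT₀ = 7.29/3.02 = 2.414.
Total gain g = 1 − 1/A = 1 − 1/2.414 = 0.5857.
Known gains sum to 0.136 + 0.483 + 0.077 = 0.696.
g_lr = 0.5857 − 0.696 = -0.11.

-0.11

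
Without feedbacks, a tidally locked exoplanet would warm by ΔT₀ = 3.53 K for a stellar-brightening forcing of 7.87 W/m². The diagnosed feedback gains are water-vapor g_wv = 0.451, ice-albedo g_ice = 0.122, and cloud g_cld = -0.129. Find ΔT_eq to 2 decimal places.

6.35 K

Total gain g = 0.451 + 0.122 − 0.129 = 0.444.
Amplification A = 1/(1 − 0.444) = 1.799.
ΔT = 3.53 × 1.799 = 6.35 K.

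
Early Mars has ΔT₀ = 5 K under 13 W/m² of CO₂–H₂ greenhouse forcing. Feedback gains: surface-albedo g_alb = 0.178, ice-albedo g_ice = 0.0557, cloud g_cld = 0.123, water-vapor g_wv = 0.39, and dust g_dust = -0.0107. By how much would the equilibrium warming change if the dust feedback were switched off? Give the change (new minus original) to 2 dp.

Original: g = 0.736, ΔT = 5/(1−0.736) = 18.9394 K.
Without dust: g' = 0.7467, ΔT' = 5/(1−0.7467) = 19.7394 K.
Change = 19.7394 − 18.9394 = 0.80 K.

0.80 K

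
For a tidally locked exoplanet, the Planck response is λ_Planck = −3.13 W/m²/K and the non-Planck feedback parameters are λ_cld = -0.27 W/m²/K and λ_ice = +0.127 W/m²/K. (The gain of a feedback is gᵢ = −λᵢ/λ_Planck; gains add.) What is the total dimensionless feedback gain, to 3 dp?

Convert to gains: g_cld = -0.27/3.13 = -0.08626; g_ice = 0.127/3.13 = 0.04058.
Total gain g = -0.04568.

-0.046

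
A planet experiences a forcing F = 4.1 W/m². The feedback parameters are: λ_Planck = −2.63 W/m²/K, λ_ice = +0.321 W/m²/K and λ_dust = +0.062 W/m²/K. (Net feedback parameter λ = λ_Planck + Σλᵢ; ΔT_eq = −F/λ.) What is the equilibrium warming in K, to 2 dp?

1.82 K

Net feedback parameter λ = (−2.63) + (+0.321) + (+0.062) = -2.247 W/m²/K.
ΔT = −F/λ = −4.1/(-2.247) = 1.82 K.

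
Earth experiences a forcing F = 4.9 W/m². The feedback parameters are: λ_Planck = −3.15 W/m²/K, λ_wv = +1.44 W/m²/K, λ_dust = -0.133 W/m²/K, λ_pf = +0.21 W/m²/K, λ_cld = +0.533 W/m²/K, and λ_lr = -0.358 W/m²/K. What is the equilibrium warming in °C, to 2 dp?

Net feedback parameter λ = (−3.15) + (+1.44) + (-0.133) + (+0.21) + (+0.533) + (-0.358) = -1.458 W/m²/K.
ΔT = −F/λ = −4.9/(-1.458) = 3.36 °C.

3.36 °C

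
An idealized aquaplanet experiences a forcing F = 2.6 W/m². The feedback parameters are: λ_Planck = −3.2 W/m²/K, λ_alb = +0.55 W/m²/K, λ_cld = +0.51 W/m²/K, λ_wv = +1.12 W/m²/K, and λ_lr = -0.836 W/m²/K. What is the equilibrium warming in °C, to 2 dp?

1.40 °C

Net feedback parameter λ = (−3.2) + (+0.55) + (+0.51) + (+1.12) + (-0.836) = -1.856 W/m²/K.
ΔT = −F/λ = −2.6/(-1.856) = 1.40 °C.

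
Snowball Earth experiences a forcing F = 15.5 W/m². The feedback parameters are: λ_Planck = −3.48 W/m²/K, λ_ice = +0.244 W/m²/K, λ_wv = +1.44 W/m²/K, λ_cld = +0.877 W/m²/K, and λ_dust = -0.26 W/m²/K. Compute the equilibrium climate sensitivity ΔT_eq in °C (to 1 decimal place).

13.1 °C

Net feedback parameter λ = (−3.48) + (+0.244) + (+1.44) + (+0.877) + (-0.26) = -1.179 W/m²/K.
ΔT = −F/λ = −15.5/(-1.179) = 13.1 °C.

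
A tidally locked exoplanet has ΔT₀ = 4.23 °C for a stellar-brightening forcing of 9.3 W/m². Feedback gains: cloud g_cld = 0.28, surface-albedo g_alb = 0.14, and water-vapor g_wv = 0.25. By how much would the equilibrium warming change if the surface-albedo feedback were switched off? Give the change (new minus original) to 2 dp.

Original: g = 0.67, ΔT = 4.23/(1−0.67) = 12.8182 °C.
Without surface-albedo: g' = 0.53, ΔT' = 4.23/(1−0.53) = 9.0000 °C.
Change = 9.0000 − 12.8182 = -3.82 °C.

-3.82 °C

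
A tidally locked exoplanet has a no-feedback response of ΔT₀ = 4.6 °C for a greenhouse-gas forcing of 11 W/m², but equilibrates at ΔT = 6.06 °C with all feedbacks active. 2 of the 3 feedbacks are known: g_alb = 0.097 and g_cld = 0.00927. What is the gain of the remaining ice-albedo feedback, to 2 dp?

0.13

Amplification A = ΔT/ΔT₀ = 6.06/4.6 = 1.317.
Total gain g = 1 − 1/A = 1 − 1/1.317 = 0.2407.
Known gains sum to 0.097 + 0.00927 = 0.10627.
g_ice = 0.2407 − 0.10627 = 0.13.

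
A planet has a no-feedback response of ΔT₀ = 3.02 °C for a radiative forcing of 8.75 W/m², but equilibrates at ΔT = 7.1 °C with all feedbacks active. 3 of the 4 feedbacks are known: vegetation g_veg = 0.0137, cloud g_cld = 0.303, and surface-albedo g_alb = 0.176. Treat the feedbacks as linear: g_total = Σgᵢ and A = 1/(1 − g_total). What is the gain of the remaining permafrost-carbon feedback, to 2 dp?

Amplification A = ΔT/ΔT₀ = 7.1/3.02 = 2.351.
Total gain g = 1 − 1/A = 1 − 1/2.351 = 0.5746.
Known gains sum to 0.0137 + 0.303 + 0.176 = 0.4927.
g_pf = 0.5746 − 0.4927 = 0.08.

0.08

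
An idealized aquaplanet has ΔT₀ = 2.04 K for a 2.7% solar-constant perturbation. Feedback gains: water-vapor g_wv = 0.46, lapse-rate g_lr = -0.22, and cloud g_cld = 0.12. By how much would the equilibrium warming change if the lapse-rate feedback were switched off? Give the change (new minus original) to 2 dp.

Original: g = 0.36, ΔT = 2.04/(1−0.36) = 3.1875 K.
Without lapse-rate: g' = 0.58, ΔT' = 2.04/(1−0.58) = 4.8571 K.
Change = 4.8571 − 3.1875 = 1.67 K.

1.67 K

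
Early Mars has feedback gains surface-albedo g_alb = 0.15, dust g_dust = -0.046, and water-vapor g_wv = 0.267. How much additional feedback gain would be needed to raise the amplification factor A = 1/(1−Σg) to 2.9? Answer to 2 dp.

Current total gain = 0.371.
Target gain for A = 2.9: g* = 1 − 1/2.9 = 0.6552.
Additional gain needed = 0.6552 − 0.371 = 0.28.

0.28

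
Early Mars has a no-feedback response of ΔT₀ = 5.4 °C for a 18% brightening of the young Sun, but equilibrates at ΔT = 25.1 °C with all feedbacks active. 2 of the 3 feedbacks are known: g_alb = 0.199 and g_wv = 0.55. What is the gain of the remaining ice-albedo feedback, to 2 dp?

0.04

Amplification A = ΔT/ΔT₀ = 25.1/5.4 = 4.648.
Total gain g = 1 − 1/A = 1 − 1/4.648 = 0.7849.
Known gains sum to 0.199 + 0.55 = 0.749.
g_ice = 0.7849 − 0.749 = 0.04.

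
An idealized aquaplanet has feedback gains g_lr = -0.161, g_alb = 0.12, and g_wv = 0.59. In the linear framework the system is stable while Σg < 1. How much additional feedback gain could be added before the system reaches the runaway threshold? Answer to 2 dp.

0.45

Current total gain = -0.161 + 0.12 + 0.59 = 0.549.
Margin to runaway = 1 − 0.549 = 0.45.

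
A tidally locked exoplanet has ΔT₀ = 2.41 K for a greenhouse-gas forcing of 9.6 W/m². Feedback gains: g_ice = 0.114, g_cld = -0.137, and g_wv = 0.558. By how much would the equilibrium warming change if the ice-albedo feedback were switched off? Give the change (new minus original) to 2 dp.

Original: g = 0.535, ΔT = 2.41/(1−0.535) = 5.1828 K.
Without ice-albedo: g' = 0.421, ΔT' = 2.41/(1−0.421) = 4.1623 K.
Change = 4.1623 − 5.1828 = -1.02 K.

-1.02 K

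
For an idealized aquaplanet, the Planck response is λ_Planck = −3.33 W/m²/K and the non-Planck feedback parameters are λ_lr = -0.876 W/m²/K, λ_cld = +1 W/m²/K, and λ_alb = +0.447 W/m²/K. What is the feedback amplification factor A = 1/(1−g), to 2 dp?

Convert to gains: g_lr = -0.876/3.33 = -0.2631; g_cld = 1/3.33 = 0.3003; g_alb = 0.447/3.33 = 0.1342.
Total gain g = 0.1714.
A = 1/(1 − 0.1714) = 1.21.

1.21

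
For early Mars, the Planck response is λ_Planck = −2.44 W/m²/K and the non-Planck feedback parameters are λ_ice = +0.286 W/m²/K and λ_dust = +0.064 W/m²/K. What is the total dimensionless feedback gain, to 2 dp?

0.14

Convert to gains: g_ice = 0.286/2.44 = 0.1172; g_dust = 0.064/2.44 = 0.02623.
Total gain g = 0.14343.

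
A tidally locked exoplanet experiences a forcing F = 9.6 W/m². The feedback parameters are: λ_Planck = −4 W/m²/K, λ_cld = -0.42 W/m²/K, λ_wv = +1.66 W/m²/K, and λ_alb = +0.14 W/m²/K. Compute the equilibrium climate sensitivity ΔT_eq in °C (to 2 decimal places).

Net feedback parameter λ = (−4) + (-0.42) + (+1.66) + (+0.14) = -2.62 W/m²/K.
ΔT = −F/λ = −9.6/(-2.62) = 3.66 °C.

3.66 °C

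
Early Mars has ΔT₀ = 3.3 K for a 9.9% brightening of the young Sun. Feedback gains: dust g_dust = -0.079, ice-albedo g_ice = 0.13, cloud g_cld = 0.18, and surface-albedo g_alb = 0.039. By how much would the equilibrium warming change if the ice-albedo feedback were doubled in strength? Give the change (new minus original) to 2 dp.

Original: g = 0.27, ΔT = 3.3/(1−0.27) = 4.5205 K.
With doubled ice-albedo: g' = 0.4, ΔT' = 3.3/(1−0.4) = 5.5000 K.
Change = 5.5000 − 4.5205 = 0.98 K.

0.98 K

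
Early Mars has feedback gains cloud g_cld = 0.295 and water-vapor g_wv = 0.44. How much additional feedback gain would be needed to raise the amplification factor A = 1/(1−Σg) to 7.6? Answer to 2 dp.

0.13

Current total gain = 0.735.
Target gain for A = 7.6: g* = 1 − 1/7.6 = 0.8684.
Additional gain needed = 0.8684 − 0.735 = 0.13.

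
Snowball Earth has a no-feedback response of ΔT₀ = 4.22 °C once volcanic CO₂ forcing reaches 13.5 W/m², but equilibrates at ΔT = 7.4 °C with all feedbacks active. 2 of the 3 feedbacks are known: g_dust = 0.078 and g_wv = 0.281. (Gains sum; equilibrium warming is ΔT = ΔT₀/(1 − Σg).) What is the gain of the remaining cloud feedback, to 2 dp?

0.07

Amplification A = ΔT/ΔT₀ = 7.4/4.22 = 1.754.
Total gain g = 1 − 1/A = 1 − 1/1.754 = 0.4299.
Known gains sum to 0.078 + 0.281 = 0.359.
g_cld = 0.4299 − 0.359 = 0.07.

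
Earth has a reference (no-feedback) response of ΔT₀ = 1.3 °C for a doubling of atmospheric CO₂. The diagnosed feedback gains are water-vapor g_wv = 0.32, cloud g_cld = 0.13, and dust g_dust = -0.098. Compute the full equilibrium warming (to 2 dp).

Total gain g = 0.32 + 0.13 − 0.098 = 0.352.
Amplification A = 1/(1 − 0.352) = 1.543.
ΔT = 1.3 × 1.543 = 2.01 °C.

2.01 °C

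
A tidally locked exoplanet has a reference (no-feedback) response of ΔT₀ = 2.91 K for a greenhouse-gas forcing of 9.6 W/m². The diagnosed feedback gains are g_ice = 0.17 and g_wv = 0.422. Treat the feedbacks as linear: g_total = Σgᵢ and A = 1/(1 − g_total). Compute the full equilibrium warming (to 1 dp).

Total gain g = 0.17 + 0.422 = 0.592.
Amplification A = 1/(1 − 0.592) = 2.451.
ΔT = 2.91 × 2.451 = 7.1 K.

7.1 K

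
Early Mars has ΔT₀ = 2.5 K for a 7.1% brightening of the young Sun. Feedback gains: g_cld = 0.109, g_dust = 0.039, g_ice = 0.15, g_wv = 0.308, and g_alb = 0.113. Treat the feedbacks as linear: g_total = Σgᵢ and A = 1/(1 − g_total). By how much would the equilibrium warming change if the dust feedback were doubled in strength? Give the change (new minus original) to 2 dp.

1.43 K

Original: g = 0.719, ΔT = 2.5/(1−0.719) = 8.8968 K.
With doubled dust: g' = 0.758, ΔT' = 2.5/(1−0.758) = 10.3306 K.
Change = 10.3306 − 8.8968 = 1.43 K.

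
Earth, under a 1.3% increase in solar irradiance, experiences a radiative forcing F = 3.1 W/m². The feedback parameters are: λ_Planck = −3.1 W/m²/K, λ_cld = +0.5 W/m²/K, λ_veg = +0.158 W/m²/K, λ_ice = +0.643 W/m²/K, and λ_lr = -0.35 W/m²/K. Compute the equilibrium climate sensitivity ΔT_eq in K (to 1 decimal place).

1.4 K

Net feedback parameter λ = (−3.1) + (+0.5) + (+0.158) + (+0.643) + (-0.35) = -2.149 W/m²/K.
ΔT = −F/λ = −3.1/(-2.149) = 1.4 K.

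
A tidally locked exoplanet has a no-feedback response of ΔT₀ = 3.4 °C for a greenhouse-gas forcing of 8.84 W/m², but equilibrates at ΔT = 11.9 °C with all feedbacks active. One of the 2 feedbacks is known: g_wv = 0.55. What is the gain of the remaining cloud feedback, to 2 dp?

0.16

Amplification A = ΔT/ΔT₀ = 11.9/3.4 = 3.5.
Total gain g = 1 − 1/A = 1 − 1/3.5 = 0.7143.
The known gain is 0.55.
g_cld = 0.7143 − 0.55 = 0.16.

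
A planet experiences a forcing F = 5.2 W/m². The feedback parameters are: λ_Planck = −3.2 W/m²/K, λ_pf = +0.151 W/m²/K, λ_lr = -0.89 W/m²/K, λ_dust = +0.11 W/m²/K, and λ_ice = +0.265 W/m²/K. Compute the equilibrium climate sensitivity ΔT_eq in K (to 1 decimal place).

1.5 K

Net feedback parameter λ = (−3.2) + (+0.151) + (-0.89) + (+0.11) + (+0.265) = -3.564 W/m²/K.
ΔT = −F/λ = −5.2/(-3.564) = 1.5 K.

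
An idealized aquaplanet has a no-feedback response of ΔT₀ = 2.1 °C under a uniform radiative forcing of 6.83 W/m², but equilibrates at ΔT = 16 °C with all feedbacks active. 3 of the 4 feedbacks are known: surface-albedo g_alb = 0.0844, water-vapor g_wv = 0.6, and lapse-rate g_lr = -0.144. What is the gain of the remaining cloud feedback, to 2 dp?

0.33

Amplification A = ΔT/ΔT₀ = 16/2.1 = 7.619.
Total gain g = 1 − 1/A = 1 − 1/7.619 = 0.8687.
Known gains sum to 0.0844 + 0.6 − 0.144 = 0.5404.
g_cld = 0.8687 − 0.5404 = 0.33.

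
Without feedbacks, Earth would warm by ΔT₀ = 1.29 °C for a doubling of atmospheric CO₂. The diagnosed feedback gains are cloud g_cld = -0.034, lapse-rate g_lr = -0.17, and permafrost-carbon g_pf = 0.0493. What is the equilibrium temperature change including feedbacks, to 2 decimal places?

1.12 °C

Total gain g = -0.034 − 0.17 + 0.0493 = -0.1547.
Amplification A = 1/(1 + 0.1547) = 0.866.
ΔT = 1.29 × 0.866 = 1.12 °C.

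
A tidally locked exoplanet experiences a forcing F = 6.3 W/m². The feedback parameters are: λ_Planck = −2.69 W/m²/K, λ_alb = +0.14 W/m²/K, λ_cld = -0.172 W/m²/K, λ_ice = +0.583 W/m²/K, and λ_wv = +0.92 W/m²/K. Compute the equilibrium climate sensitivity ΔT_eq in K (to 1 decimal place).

5.2 K

Net feedback parameter λ = (−2.69) + (+0.14) + (-0.172) + (+0.583) + (+0.92) = -1.219 W/m²/K.
ΔT = −F/λ = −6.3/(-1.219) = 5.2 K.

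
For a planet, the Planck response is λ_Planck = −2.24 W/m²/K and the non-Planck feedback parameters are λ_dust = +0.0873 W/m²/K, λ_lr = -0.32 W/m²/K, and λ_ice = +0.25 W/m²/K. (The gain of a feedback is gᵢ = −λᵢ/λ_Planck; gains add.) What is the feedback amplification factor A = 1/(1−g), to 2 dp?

1.01

Convert to gains: g_dust = 0.0873/2.24 = 0.03897; g_lr = -0.32/2.24 = -0.1429; g_ice = 0.25/2.24 = 0.1116.
Total gain g = 0.00767.
A = 1/(1 − 0.00767) = 1.01.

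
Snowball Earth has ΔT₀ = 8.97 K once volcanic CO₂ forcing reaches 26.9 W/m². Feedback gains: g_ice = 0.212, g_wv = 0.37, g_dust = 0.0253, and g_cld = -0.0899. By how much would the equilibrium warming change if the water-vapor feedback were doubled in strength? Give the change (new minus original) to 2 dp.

61.08 K

Original: g = 0.5174, ΔT = 8.97/(1−0.5174) = 18.5868 K.
With doubled water-vapor: g' = 0.8874, ΔT' = 8.97/(1−0.8874) = 79.6625 K.
Change = 79.6625 − 18.5868 = 61.08 K.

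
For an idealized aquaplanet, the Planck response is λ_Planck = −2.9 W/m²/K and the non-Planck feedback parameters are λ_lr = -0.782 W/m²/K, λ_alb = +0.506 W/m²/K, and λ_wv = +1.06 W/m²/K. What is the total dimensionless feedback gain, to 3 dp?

Convert to gains: g_lr = -0.782/2.9 = -0.2697; g_alb = 0.506/2.9 = 0.1745; g_wv = 1.06/2.9 = 0.3655.
Total gain g = 0.2703.

0.270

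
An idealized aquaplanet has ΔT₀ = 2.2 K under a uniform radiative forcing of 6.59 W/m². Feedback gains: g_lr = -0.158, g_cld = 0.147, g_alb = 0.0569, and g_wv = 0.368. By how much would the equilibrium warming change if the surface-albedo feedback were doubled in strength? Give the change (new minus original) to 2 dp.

0.40 K

Original: g = 0.4139, ΔT = 2.2/(1−0.4139) = 3.7536 K.
With doubled surface-albedo: g' = 0.4708, ΔT' = 2.2/(1−0.4708) = 4.1572 K.
Change = 4.1572 − 3.7536 = 0.40 K.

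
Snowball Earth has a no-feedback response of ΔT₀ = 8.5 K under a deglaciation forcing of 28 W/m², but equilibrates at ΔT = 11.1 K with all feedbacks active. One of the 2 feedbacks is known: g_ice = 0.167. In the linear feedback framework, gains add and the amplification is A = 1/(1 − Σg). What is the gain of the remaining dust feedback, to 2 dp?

Amplification A = ΔT/ΔT₀ = 11.1/8.5 = 1.306.
Total gain g = 1 − 1/A = 1 − 1/1.306 = 0.2343.
The known gain is 0.167.
g_dust = 0.2343 − 0.167 = 0.07.

0.07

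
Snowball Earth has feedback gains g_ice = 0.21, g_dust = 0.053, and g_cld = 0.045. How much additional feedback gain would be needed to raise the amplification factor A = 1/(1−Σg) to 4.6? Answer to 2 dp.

Current total gain = 0.308.
Target gain for A = 4.6: g* = 1 − 1/4.6 = 0.7826.
Additional gain needed = 0.7826 − 0.308 = 0.47.

0.47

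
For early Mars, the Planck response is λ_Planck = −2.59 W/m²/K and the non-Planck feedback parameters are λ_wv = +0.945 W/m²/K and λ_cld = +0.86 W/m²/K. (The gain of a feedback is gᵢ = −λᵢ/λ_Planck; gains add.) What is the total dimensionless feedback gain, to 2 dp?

Convert to gains: g_wv = 0.945/2.59 = 0.3649; g_cld = 0.86/2.59 = 0.332.
Total gain g = 0.6969.

0.70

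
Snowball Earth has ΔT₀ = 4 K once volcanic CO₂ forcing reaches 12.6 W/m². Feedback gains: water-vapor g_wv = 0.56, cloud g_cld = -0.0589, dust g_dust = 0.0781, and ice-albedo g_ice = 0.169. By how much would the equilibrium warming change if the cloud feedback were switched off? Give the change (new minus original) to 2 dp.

Original: g = 0.7482, ΔT = 4/(1−0.7482) = 15.8856 K.
Without cloud: g' = 0.8071, ΔT' = 4/(1−0.8071) = 20.7361 K.
Change = 20.7361 − 15.8856 = 4.85 K.

4.85 K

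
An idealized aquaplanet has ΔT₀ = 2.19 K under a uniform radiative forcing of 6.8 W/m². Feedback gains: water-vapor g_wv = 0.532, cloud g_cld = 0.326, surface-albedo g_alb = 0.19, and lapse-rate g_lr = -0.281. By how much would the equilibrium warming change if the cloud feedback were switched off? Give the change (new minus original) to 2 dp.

-5.48 K

Original: g = 0.767, ΔT = 2.19/(1−0.767) = 9.3991 K.
Without cloud: g' = 0.441, ΔT' = 2.19/(1−0.441) = 3.9177 K.
Change = 3.9177 − 9.3991 = -5.48 K.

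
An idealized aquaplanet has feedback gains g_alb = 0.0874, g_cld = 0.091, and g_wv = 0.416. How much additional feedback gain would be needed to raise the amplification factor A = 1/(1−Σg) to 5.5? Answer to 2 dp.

Current total gain = 0.5944.
Target gain for A = 5.5: g* = 1 − 1/5.5 = 0.8182.
Additional gain needed = 0.8182 − 0.5944 = 0.22.

0.22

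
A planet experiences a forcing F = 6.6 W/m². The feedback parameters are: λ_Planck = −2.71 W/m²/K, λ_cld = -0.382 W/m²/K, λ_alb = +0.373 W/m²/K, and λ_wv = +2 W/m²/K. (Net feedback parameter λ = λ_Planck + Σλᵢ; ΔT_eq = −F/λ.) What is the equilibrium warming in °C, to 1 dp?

Net feedback parameter λ = (−2.71) + (-0.382) + (+0.373) + (+2) = -0.719 W/m²/K.
ΔT = −F/λ = −6.6/(-0.719) = 9.2 °C.

9.2 °C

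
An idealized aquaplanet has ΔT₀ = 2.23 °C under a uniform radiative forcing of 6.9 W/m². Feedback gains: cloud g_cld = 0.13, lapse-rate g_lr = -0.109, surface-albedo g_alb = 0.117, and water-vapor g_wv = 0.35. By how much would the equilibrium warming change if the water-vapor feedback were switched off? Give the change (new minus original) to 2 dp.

Original: g = 0.488, ΔT = 2.23/(1−0.488) = 4.3555 °C.
Without water-vapor: g' = 0.138, ΔT' = 2.23/(1−0.138) = 2.5870 °C.
Change = 2.5870 − 4.3555 = -1.77 °C.

-1.77 °C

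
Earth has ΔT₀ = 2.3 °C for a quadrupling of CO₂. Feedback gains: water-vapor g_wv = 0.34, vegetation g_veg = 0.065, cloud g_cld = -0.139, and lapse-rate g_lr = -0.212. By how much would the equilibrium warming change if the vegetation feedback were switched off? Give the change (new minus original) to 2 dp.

Original: g = 0.054, ΔT = 2.3/(1−0.054) = 2.4313 °C.
Without vegetation: g' = -0.011, ΔT' = 2.3/(1+0.011) = 2.2750 °C.
Change = 2.2750 − 2.4313 = -0.16 °C.

-0.16 °C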